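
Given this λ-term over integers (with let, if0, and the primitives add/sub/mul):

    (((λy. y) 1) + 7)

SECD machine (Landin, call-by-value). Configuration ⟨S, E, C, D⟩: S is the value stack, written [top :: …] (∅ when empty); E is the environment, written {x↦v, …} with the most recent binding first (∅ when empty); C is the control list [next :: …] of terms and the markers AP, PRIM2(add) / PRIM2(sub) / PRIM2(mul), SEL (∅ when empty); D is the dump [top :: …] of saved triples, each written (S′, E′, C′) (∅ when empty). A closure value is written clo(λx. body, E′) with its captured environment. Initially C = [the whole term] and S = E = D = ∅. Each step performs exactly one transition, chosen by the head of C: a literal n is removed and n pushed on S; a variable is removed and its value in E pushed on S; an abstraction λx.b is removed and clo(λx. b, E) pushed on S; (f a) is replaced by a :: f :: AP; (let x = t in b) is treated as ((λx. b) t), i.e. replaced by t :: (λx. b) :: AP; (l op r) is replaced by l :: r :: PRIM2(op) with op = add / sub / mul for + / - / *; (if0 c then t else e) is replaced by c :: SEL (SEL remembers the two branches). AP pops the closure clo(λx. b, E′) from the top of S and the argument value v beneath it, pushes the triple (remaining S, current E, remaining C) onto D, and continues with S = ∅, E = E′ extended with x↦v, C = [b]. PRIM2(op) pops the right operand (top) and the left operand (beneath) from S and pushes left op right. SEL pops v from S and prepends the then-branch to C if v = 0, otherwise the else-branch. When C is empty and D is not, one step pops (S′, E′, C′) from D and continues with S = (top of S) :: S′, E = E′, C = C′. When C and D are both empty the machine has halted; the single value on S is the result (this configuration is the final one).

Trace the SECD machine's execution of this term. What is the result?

[0] <S=∅, E=∅, C=[(((λy. y) 1) + 7)], D=∅>
[1] <S=∅, E=∅, C=[((λy. y) 1) :: 7 :: PRIM2(add)], D=∅>
[2] <S=∅, E=∅, C=[1 :: (λy. y) :: AP :: 7 :: PRIM2(add)], D=∅>
[3] <S=[1], E=∅, C=[(λy. y) :: AP :: 7 :: PRIM2(add)], D=∅>
[4] <S=[clo(λy. y, ∅) :: 1], E=∅, C=[AP :: 7 :: PRIM2(add)], D=∅>
[5] <S=∅, E={y↦1}, C=[y], D=[(∅, ∅, [7 :: PRIM2(add)])]>
[6] <S=[1], E={y↦1}, C=∅, D=[(∅, ∅, [7 :: PRIM2(add)])]>
[7] <S=[1], E=∅, C=[7 :: PRIM2(add)], D=∅>
[8] <S=[7 :: 1], E=∅, C=[PRIM2(add)], D=∅>
[9] <S=[8], E=∅, C=∅, D=∅>
→ final value 8

Answer: 8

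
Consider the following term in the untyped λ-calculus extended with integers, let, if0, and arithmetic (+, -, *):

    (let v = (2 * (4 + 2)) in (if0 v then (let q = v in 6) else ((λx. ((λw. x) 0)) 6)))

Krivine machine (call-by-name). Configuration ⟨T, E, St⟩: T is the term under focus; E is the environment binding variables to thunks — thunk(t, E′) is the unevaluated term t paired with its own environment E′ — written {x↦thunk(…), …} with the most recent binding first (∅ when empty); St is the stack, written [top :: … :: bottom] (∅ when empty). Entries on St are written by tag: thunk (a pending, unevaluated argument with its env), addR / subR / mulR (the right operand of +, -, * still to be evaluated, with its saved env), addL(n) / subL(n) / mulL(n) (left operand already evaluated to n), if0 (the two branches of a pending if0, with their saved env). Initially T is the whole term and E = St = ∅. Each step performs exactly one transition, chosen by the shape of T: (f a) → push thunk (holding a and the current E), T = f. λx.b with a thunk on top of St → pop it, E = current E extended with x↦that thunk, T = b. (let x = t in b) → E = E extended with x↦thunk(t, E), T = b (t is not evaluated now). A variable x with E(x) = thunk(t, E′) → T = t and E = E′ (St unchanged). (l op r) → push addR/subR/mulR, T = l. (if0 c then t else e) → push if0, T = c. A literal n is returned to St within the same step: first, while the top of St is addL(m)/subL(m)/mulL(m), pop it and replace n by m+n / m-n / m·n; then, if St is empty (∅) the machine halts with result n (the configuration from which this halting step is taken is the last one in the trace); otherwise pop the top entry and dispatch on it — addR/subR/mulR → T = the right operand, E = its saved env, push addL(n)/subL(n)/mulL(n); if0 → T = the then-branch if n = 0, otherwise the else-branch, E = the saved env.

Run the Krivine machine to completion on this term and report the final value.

Answer: 6

Machine steps:
t=0: ⟨T=(let v = (2 * (4 + 2)) in (if0 v then (let q = v in 6) else ((λx. ((λw. x) 0)) 6))); E=∅; St=∅⟩
t=1: ⟨T=(if0 v then (let q = v in 6) else ((λx. ((λw. x) 0)) 6)); E={v↦thunk((2 * (4 + 2)), ∅)}; St=∅⟩
t=2: ⟨T=v; E={v↦thunk((2 * (4 + 2)), ∅)}; St=[if0]⟩
t=3: ⟨T=(2 * (4 + 2)); E=∅; St=[if0]⟩
t=4: ⟨T=2; E=∅; St=[mulR :: if0]⟩
t=5: ⟨T=(4 + 2); E=∅; St=[mulL(2) :: if0]⟩
t=6: ⟨T=4; E=∅; St=[addR :: mulL(2) :: if0]⟩
t=7: ⟨T=2; E=∅; St=[addL(4) :: mulL(2) :: if0]⟩
t=8: ⟨T=((λx. ((λw. x) 0)) 6); E={v↦thunk((2 * (4 + 2)), ∅)}; St=∅⟩
t=9: ⟨T=(λx. ((λw. x) 0)); E={v↦thunk((2 * (4 + 2)), ∅)}; St=[thunk]⟩
t=10: ⟨T=((λw. x) 0); E={x↦thunk(6, {v↦thunk((2 * (4 + 2)), ∅)}), v↦thunk((2 * (4 + 2)), ∅)}; St=∅⟩
t=11: ⟨T=(λw. x); E={x↦thunk(6, {v↦thunk((2 * (4 + 2)), ∅)}), v↦thunk((2 * (4 + 2)), ∅)}; St=[thunk]⟩
t=12: ⟨T=x; E={w↦thunk(0, {x↦thunk(6, {v↦thunk((2 * (4 + 2)), ∅)}), v↦thunk((2 * (4 + 2)), ∅)}), x↦thunk(6, {v↦thunk((2 * (4 + 2)), ∅)}), v↦thunk((2 * (4 + 2)), ∅)}; St=∅⟩
t=13: ⟨T=6; E={v↦thunk((2 * (4 + 2)), ∅)}; St=∅⟩
→ final value 6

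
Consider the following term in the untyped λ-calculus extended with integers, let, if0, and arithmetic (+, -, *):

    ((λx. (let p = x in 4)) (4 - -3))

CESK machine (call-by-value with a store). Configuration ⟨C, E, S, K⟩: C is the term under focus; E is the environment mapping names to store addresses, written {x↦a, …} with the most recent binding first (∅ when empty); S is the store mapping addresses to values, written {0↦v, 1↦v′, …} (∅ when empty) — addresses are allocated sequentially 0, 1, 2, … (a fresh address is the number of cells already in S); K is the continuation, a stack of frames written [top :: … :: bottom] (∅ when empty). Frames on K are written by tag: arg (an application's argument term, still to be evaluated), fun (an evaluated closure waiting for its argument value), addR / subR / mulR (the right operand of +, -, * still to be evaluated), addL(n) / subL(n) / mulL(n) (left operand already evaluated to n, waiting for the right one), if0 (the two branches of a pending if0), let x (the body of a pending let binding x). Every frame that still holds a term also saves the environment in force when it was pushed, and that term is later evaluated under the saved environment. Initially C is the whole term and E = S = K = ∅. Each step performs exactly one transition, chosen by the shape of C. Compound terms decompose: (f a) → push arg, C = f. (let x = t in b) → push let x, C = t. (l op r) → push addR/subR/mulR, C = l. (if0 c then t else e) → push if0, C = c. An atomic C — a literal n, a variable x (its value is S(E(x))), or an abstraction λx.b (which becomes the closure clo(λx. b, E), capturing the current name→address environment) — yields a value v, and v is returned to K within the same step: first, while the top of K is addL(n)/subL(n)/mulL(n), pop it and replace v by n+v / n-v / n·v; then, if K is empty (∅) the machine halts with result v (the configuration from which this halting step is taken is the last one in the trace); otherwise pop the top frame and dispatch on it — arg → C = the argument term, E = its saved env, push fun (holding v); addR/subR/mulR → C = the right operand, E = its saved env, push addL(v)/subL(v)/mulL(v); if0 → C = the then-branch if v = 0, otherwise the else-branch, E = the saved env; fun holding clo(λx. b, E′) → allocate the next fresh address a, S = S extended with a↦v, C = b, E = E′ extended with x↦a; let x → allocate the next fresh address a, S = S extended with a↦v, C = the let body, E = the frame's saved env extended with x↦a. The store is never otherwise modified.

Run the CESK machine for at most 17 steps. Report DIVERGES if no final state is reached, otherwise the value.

0. ⟨C=((λx. (let p = x in 4)) (4 - -3)); E=∅; S=∅; K=∅⟩
1. ⟨C=(λx. (let p = x in 4)); E=∅; S=∅; K=[arg]⟩
2. ⟨C=(4 - -3); E=∅; S=∅; K=[fun]⟩
3. ⟨C=4; E=∅; S=∅; K=[subR :: fun]⟩
4. ⟨C=-3; E=∅; S=∅; K=[subL(4) :: fun]⟩
5. ⟨C=(let p = x in 4); E={x↦0}; S={0↦7}; K=∅⟩
6. ⟨C=x; E={x↦0}; S={0↦7}; K=[let p]⟩
7. ⟨C=4; E={p↦1, x↦0}; S={0↦7, 1↦7}; K=∅⟩
→ final value 4

Answer: 4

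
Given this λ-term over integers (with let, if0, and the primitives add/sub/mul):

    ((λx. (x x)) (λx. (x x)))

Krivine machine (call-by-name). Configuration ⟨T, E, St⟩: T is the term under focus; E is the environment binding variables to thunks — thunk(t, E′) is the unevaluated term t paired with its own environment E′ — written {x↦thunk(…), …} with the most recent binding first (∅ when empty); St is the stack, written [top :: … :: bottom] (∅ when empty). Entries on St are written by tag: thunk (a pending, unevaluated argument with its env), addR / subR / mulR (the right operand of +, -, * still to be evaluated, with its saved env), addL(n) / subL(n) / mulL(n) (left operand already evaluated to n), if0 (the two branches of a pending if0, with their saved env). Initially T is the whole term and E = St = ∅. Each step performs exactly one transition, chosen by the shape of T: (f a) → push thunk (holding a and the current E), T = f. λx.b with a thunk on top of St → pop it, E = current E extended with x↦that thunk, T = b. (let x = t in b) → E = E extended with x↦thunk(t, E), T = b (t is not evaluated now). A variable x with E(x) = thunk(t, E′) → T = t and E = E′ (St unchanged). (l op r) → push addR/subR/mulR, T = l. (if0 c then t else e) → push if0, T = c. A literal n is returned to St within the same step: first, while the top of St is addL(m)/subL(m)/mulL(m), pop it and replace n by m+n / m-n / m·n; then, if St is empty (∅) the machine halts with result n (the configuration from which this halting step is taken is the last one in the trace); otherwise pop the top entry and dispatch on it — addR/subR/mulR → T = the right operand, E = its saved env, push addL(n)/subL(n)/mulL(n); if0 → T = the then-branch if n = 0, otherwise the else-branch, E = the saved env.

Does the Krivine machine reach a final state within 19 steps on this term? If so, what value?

t=0: <T=((λx. (x x)) (λx. (x x))), E=∅, St=∅>
t=1: <T=(λx. (x x)), E=∅, St=[thunk]>
t=2: <T=(x x), E={x↦thunk((λx. (x x)), ∅)}, St=∅>
t=3: <T=x, E={x↦thunk((λx. (x x)), ∅)}, St=[thunk]>
t=4: <T=(λx. (x x)), E=∅, St=[thunk]>
t=5: <T=(x x), E={x↦thunk(x, {x↦thunk((λx. (x x)), ∅)})}, St=∅>
t=6: <T=x, E={x↦thunk(x, {x↦thunk((λx. (x x)), ∅)})}, St=[thunk]>
t=7: <T=x, E={x↦thunk((λx. (x x)), ∅)}, St=[thunk]>
t=8: <T=(λx. (x x)), E=∅, St=[thunk]>
t=9: <T=(x x), E={x↦thunk(x, {x↦thunk(x, {x↦thunk((λx. (x x)), ∅)})})}, St=∅>
t=10: <T=x, E={x↦thunk(x, {x↦thunk(x, {x↦thunk((λx. (x x)), ∅)})})}, St=[thunk]>
t=11: <T=x, E={x↦thunk(x, {x↦thunk((λx. (x x)), ∅)})}, St=[thunk]>
t=12: <T=x, E={x↦thunk((λx. (x x)), ∅)}, St=[thunk]>
t=13: <T=(λx. (x x)), E=∅, St=[thunk]>
t=14: <T=(x x), E={x↦thunk(x, {x↦thunk(x, {x↦thunk(x, {x↦thunk((λx. (x x)), ∅)})})})}, St=∅>
t=15: <T=x, E={x↦thunk(x, {x↦thunk(x, {x↦thunk(x, {x↦thunk((λx. (x x)), ∅)})})})}, St=[thunk]>
t=16: <T=x, E={x↦thunk(x, {x↦thunk(x, {x↦thunk((λx. (x x)), ∅)})})}, St=[thunk]>
t=17: <T=x, E={x↦thunk(x, {x↦thunk((λx. (x x)), ∅)})}, St=[thunk]>
t=18: <T=x, E={x↦thunk((λx. (x x)), ∅)}, St=[thunk]>
t=19: <T=(λx. (x x)), E=∅, St=[thunk]>
→ 19 transitions taken and the configuration is still not final: no result within 19 steps

Answer: DIVERGES (no final state within 19 steps)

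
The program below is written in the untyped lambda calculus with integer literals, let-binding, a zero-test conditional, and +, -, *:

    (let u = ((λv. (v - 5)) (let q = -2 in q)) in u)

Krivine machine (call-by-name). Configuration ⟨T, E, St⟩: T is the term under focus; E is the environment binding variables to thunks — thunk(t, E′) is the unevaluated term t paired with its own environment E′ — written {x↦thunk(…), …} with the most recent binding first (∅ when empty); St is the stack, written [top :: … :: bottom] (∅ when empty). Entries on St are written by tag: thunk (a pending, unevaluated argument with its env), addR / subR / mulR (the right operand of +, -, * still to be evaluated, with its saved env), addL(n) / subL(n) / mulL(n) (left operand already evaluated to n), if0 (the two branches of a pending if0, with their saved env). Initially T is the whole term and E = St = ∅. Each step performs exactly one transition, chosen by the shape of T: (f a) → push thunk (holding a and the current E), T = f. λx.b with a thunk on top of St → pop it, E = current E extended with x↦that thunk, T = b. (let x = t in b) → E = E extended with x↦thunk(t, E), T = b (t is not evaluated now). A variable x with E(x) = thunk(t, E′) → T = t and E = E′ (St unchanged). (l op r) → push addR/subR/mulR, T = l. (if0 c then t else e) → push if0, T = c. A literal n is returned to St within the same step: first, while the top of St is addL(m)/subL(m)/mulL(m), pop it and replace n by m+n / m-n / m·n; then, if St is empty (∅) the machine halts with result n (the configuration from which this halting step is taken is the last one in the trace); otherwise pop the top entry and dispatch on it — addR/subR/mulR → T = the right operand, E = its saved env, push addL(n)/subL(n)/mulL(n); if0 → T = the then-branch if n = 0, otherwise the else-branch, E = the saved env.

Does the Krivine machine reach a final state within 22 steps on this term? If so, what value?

0. ⟨T=(let u = ((λv. (v - 5)) (let q = -2 in q)) in u); E=∅; St=∅⟩
1. ⟨T=u; E={u↦thunk(((λv. (v - 5)) (let q = -2 in q)), ∅)}; St=∅⟩
2. ⟨T=((λv. (v - 5)) (let q = -2 in q)); E=∅; St=∅⟩
3. ⟨T=(λv. (v - 5)); E=∅; St=[thunk]⟩
4. ⟨T=(v - 5); E={v↦thunk((let q = -2 in q), ∅)}; St=∅⟩
5. ⟨T=v; E={v↦thunk((let q = -2 in q), ∅)}; St=[subR]⟩
6. ⟨T=(let q = -2 in q); E=∅; St=[subR]⟩
7. ⟨T=q; E={q↦thunk(-2, ∅)}; St=[subR]⟩
8. ⟨T=-2; E=∅; St=[subR]⟩
9. ⟨T=5; E={v↦thunk((let q = -2 in q), ∅)}; St=[subL(-2)]⟩
→ final value -7

Answer: -7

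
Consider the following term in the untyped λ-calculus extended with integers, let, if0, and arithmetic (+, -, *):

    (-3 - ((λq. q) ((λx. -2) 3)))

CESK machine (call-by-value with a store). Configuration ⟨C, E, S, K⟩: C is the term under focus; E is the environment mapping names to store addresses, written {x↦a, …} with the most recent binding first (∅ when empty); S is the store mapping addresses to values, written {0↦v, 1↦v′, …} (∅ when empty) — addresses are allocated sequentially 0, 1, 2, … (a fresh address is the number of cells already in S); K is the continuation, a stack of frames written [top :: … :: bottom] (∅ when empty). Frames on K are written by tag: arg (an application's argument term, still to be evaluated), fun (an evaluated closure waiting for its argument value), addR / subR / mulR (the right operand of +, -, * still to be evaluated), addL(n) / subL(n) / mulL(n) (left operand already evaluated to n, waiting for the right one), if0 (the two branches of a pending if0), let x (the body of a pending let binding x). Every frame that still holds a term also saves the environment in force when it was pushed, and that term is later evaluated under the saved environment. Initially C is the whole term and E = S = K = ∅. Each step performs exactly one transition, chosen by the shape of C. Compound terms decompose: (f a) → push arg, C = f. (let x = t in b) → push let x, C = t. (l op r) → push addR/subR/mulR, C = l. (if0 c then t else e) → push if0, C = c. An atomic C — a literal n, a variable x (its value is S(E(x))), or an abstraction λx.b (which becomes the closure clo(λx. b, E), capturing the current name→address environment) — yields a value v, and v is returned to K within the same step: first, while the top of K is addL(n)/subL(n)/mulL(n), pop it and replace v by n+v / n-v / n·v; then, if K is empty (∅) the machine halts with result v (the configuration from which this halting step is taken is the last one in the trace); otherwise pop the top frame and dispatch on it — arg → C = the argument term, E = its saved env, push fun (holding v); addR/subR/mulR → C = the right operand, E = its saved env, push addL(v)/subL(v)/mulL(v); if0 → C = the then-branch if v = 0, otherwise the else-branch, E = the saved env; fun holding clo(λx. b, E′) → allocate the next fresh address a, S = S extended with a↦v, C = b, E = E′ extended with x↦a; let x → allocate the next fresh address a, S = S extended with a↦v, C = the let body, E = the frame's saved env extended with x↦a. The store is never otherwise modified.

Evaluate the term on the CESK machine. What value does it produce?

Answer: -1

Machine steps:
[0] <C=(-3 - ((λq. q) ((λx. -2) 3))), E=∅, S=∅, K=∅>
[1] <C=-3, E=∅, S=∅, K=[subR]>
[2] <C=((λq. q) ((λx. -2) 3)), E=∅, S=∅, K=[subL(-3)]>
[3] <C=(λq. q), E=∅, S=∅, K=[arg :: subL(-3)]>
[4] <C=((λx. -2) 3), E=∅, S=∅, K=[fun :: subL(-3)]>
[5] <C=(λx. -2), E=∅, S=∅, K=[arg :: fun :: subL(-3)]>
[6] <C=3, E=∅, S=∅, K=[fun :: fun :: subL(-3)]>
[7] <C=-2, E={x↦0}, S={0↦3}, K=[fun :: subL(-3)]>
[8] <C=q, E={q↦1}, S={0↦3, 1↦-2}, K=[subL(-3)]>
→ final value -1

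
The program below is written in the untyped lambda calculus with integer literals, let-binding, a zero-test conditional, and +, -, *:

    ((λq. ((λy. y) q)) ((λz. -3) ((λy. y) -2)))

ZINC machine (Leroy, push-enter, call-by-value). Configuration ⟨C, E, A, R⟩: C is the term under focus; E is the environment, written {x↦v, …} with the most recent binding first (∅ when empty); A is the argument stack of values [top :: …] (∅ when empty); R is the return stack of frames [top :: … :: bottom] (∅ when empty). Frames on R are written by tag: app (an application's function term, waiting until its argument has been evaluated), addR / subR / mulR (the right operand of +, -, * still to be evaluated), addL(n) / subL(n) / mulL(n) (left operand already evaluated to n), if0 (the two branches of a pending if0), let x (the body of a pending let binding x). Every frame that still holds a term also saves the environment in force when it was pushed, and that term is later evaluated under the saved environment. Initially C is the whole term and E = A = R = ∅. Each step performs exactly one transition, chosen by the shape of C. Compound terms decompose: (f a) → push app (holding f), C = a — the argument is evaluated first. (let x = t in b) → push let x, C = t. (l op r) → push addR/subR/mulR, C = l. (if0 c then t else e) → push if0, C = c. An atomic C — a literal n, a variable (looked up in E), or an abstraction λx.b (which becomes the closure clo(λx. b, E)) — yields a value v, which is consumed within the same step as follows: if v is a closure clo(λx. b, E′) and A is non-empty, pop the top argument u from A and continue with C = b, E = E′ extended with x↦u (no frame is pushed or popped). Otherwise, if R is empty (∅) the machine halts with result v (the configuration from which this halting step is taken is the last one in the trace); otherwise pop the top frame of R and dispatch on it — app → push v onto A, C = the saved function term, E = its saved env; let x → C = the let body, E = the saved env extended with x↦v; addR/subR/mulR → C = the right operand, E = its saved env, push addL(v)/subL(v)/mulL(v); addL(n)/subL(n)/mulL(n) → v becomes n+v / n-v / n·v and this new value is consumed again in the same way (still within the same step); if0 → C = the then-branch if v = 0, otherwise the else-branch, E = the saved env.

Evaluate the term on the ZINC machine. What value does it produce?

[0] <C=((λq. ((λy. y) q)) ((λz. -3) ((λy. y) -2))), E=∅, A=∅, R=∅>
[1] <C=((λz. -3) ((λy. y) -2)), E=∅, A=∅, R=[app]>
[2] <C=((λy. y) -2), E=∅, A=∅, R=[app :: app]>
[3] <C=-2, E=∅, A=∅, R=[app :: app :: app]>
[4] <C=(λy. y), E=∅, A=[-2], R=[app :: app]>
[5] <C=y, E={y↦-2}, A=∅, R=[app :: app]>
[6] <C=(λz. -3), E=∅, A=[-2], R=[app]>
[7] <C=-3, E={z↦-2}, A=∅, R=[app]>
[8] <C=(λq. ((λy. y) q)), E=∅, A=[-3], R=∅>
[9] <C=((λy. y) q), E={q↦-3}, A=∅, R=∅>
[10] <C=q, E={q↦-3}, A=∅, R=[app]>
[11] <C=(λy. y), E={q↦-3}, A=[-3], R=∅>
[12] <C=y, E={y↦-3, q↦-3}, A=∅, R=∅>
→ final value -3

Answer: -3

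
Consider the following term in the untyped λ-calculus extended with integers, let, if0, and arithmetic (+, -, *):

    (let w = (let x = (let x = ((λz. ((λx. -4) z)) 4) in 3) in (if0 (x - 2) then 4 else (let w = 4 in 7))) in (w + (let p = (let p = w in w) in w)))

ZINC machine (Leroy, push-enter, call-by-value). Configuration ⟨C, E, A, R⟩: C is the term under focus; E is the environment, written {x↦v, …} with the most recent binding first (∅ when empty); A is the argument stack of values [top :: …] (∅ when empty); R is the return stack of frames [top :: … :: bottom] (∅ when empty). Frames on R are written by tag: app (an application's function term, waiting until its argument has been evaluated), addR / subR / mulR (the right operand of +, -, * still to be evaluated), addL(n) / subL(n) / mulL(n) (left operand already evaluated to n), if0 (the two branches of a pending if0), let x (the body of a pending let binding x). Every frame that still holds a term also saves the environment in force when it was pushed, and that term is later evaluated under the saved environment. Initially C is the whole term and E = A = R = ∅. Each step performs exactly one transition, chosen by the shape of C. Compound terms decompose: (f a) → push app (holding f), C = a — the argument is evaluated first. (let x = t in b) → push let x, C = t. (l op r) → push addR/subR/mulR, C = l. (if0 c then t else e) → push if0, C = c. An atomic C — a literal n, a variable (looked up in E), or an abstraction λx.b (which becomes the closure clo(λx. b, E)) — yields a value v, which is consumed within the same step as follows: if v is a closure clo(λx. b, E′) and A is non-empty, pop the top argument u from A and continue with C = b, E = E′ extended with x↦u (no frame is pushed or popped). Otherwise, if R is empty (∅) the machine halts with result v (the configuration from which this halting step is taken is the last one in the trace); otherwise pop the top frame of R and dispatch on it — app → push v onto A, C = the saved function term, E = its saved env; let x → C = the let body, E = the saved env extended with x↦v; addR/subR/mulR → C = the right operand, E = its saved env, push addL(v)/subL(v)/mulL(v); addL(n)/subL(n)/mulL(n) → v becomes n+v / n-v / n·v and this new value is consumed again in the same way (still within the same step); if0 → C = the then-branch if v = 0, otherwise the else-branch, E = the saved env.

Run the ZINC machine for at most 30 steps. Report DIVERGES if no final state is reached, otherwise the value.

Answer: 14

Machine steps:
[0] [C=(let w = (let x = (let x = ((λz. ((λx. -4) z)) 4) in 3) in (if0 (x - 2) then 4 else (let w = 4 in 7))) in (w + (let p = (let p = w in w) in w))) | E=∅ | A=∅ | R=∅]
[1] [C=(let x = (let x = ((λz. ((λx. -4) z)) 4) in 3) in (if0 (x - 2) then 4 else (let w = 4 in 7))) | E=∅ | A=∅ | R=[let w]]
[2] [C=(let x = ((λz. ((λx. -4) z)) 4) in 3) | E=∅ | A=∅ | R=[let x :: let w]]
[3] [C=((λz. ((λx. -4) z)) 4) | E=∅ | A=∅ | R=[let x :: let x :: let w]]
[4] [C=4 | E=∅ | A=∅ | R=[app :: let x :: let x :: let w]]
[5] [C=(λz. ((λx. -4) z)) | E=∅ | A=[4] | R=[let x :: let x :: let w]]
[6] [C=((λx. -4) z) | E={z↦4} | A=∅ | R=[let x :: let x :: let w]]
[7] [C=z | E={z↦4} | A=∅ | R=[app :: let x :: let x :: let w]]
[8] [C=(λx. -4) | E={z↦4} | A=[4] | R=[let x :: let x :: let w]]
[9] [C=-4 | E={x↦4, z↦4} | A=∅ | R=[let x :: let x :: let w]]
[10] [C=3 | E={x↦-4} | A=∅ | R=[let x :: let w]]
[11] [C=(if0 (x - 2) then 4 else (let w = 4 in 7)) | E={x↦3} | A=∅ | R=[let w]]
[12] [C=(x - 2) | E={x↦3} | A=∅ | R=[if0 :: let w]]
[13] [C=x | E={x↦3} | A=∅ | R=[subR :: if0 :: let w]]
[14] [C=2 | E={x↦3} | A=∅ | R=[subL(3) :: if0 :: let w]]
[15] [C=(let w = 4 in 7) | E={x↦3} | A=∅ | R=[let w]]
[16] [C=4 | E={x↦3} | A=∅ | R=[let w :: let w]]
[17] [C=7 | E={w↦4, x↦3} | A=∅ | R=[let w]]
[18] [C=(w + (let p = (let p = w in w) in w)) | E={w↦7} | A=∅ | R=∅]
[19] [C=w | E={w↦7} | A=∅ | R=[addR]]
[20] [C=(let p = (let p = w in w) in w) | E={w↦7} | A=∅ | R=[addL(7)]]
[21] [C=(let p = w in w) | E={w↦7} | A=∅ | R=[let p :: addL(7)]]
[22] [C=w | E={w↦7} | A=∅ | R=[let p :: let p :: addL(7)]]
[23] [C=w | E={p↦7, w↦7} | A=∅ | R=[let p :: addL(7)]]
[24] [C=w | E={p↦7, w↦7} | A=∅ | R=[addL(7)]]
→ final value 14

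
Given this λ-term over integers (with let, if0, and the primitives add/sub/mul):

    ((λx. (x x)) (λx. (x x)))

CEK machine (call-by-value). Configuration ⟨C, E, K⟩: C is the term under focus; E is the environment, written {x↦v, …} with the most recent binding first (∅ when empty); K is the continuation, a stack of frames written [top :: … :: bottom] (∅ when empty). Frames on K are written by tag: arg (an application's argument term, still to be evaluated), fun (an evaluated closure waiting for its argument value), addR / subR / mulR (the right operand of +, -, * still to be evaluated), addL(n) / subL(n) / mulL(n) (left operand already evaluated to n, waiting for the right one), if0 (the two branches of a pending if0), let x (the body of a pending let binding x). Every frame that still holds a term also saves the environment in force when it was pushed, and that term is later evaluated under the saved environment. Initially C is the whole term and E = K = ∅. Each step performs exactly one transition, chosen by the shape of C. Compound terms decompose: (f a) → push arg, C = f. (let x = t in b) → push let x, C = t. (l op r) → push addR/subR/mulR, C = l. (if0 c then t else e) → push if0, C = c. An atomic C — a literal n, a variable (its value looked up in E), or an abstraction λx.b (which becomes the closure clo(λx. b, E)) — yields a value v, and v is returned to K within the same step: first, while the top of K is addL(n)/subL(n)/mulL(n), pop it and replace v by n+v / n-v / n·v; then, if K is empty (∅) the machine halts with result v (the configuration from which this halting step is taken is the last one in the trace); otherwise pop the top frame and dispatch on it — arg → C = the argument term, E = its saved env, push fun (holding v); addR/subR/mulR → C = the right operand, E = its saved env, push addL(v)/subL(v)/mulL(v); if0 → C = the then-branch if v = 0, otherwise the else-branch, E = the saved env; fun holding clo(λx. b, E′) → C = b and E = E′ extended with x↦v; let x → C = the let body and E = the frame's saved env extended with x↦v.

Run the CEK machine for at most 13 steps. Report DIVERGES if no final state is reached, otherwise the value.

t=0: <C=((λx. (x x)) (λx. (x x))), E=∅, K=∅>
t=1: <C=(λx. (x x)), E=∅, K=[arg]>
t=2: <C=(λx. (x x)), E=∅, K=[fun]>
t=3: <C=(x x), E={x↦clo(λx. (x x), ∅)}, K=∅>
t=4: <C=x, E={x↦clo(λx. (x x), ∅)}, K=[arg]>
t=5: <C=x, E={x↦clo(λx. (x x), ∅)}, K=[fun]>
… configuration repeats with period 3 (steps 3–5 recur indefinitely) …

Answer: DIVERGES (no final state within 13 steps)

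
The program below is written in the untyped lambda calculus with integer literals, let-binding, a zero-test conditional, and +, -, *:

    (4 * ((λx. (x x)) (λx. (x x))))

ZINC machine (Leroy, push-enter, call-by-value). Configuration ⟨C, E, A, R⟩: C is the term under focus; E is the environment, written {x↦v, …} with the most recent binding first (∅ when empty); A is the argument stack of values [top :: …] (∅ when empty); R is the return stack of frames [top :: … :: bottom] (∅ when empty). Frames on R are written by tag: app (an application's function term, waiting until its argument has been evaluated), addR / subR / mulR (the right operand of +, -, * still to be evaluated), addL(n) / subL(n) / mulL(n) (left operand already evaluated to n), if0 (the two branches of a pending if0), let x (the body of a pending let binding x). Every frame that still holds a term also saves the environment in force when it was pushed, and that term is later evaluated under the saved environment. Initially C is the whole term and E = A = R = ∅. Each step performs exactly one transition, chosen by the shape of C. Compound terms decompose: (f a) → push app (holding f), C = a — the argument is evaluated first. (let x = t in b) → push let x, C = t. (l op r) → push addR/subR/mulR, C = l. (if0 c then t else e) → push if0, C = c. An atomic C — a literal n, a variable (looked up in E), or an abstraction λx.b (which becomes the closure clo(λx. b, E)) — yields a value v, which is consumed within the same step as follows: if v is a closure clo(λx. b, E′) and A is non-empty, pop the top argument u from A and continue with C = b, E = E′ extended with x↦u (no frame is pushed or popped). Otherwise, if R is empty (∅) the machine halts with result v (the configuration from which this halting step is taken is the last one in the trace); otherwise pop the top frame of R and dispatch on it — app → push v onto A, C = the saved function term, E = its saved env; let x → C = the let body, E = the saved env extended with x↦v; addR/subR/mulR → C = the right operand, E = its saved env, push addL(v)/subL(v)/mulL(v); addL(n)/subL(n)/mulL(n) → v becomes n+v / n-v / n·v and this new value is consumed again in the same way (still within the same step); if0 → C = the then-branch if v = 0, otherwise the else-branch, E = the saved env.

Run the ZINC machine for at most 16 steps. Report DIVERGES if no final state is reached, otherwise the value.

Answer: DIVERGES (no final state within 16 steps)

Execution trace:
t=0: [C=(4 * ((λx. (x x)) (λx. (x x)))) | E=∅ | A=∅ | R=∅]
t=1: [C=4 | E=∅ | A=∅ | R=[mulR]]
t=2: [C=((λx. (x x)) (λx. (x x))) | E=∅ | A=∅ | R=[mulL(4)]]
t=3: [C=(λx. (x x)) | E=∅ | A=∅ | R=[app :: mulL(4)]]
t=4: [C=(λx. (x x)) | E=∅ | A=[clo(λx. (x x), ∅)] | R=[mulL(4)]]
t=5: [C=(x x) | E={x↦clo(λx. (x x), ∅)} | A=∅ | R=[mulL(4)]]
t=6: [C=x | E={x↦clo(λx. (x x), ∅)} | A=∅ | R=[app :: mulL(4)]]
t=7: [C=x | E={x↦clo(λx. (x x), ∅)} | A=[clo(λx. (x x), ∅)] | R=[mulL(4)]]
… configuration repeats with period 3 (steps 5–7 recur indefinitely) …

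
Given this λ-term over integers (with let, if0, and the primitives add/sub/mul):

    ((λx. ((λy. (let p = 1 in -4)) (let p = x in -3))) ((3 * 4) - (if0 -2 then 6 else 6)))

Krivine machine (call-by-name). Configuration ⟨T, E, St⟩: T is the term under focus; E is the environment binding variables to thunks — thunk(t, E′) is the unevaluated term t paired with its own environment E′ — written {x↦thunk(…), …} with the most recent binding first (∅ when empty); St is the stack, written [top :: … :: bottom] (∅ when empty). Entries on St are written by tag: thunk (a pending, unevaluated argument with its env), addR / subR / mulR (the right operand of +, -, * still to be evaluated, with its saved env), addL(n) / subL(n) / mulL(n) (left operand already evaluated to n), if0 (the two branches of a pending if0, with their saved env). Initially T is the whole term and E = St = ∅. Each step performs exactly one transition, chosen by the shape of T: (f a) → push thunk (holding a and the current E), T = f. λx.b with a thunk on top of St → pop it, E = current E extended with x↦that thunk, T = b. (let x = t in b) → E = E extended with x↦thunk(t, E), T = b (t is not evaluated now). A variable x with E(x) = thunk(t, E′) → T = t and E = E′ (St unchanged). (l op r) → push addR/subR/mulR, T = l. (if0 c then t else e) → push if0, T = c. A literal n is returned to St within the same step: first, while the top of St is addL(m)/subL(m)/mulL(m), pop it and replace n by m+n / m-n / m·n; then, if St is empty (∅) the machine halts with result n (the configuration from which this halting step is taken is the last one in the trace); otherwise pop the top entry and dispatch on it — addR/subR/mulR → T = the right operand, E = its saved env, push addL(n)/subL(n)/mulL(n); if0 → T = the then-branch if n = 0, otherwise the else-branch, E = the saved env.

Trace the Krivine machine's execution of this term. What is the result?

t=0: <T=((λx. ((λy. (let p = 1 in -4)) (let p = x in -3))) ((3 * 4) - (if0 -2 then 6 else 6))), E=∅, St=∅>
t=1: <T=(λx. ((λy. (let p = 1 in -4)) (let p = x in -3))), E=∅, St=[thunk]>
t=2: <T=((λy. (let p = 1 in -4)) (let p = x in -3)), E={x↦thunk(((3 * 4) - (if0 -2 then 6 else 6)), ∅)}, St=∅>
t=3: <T=(λy. (let p = 1 in -4)), E={x↦thunk(((3 * 4) - (if0 -2 then 6 else 6)), ∅)}, St=[thunk]>
t=4: <T=(let p = 1 in -4), E={y↦thunk((let p = x in -3), {x↦thunk(((3 * 4) - (if0 -2 then 6 else 6)), ∅)}), x↦thunk(((3 * 4) - (if0 -2 then 6 else 6)), ∅)}, St=∅>
t=5: <T=-4, E={p↦thunk(1, {y↦thunk((let p = x in -3), {x↦thunk(((3 * 4) - (if0 -2 then 6 else 6)), ∅)}), x↦thunk(((3 * 4) - (if0 -2 then 6 else 6)), ∅)}), y↦thunk((let p = x in -3), {x↦thunk(((3 * 4) - (if0 -2 then 6 else 6)), ∅)}), x↦thunk(((3 * 4) - (if0 -2 then 6 else 6)), ∅)}, St=∅>
→ final value -4

Answer: -4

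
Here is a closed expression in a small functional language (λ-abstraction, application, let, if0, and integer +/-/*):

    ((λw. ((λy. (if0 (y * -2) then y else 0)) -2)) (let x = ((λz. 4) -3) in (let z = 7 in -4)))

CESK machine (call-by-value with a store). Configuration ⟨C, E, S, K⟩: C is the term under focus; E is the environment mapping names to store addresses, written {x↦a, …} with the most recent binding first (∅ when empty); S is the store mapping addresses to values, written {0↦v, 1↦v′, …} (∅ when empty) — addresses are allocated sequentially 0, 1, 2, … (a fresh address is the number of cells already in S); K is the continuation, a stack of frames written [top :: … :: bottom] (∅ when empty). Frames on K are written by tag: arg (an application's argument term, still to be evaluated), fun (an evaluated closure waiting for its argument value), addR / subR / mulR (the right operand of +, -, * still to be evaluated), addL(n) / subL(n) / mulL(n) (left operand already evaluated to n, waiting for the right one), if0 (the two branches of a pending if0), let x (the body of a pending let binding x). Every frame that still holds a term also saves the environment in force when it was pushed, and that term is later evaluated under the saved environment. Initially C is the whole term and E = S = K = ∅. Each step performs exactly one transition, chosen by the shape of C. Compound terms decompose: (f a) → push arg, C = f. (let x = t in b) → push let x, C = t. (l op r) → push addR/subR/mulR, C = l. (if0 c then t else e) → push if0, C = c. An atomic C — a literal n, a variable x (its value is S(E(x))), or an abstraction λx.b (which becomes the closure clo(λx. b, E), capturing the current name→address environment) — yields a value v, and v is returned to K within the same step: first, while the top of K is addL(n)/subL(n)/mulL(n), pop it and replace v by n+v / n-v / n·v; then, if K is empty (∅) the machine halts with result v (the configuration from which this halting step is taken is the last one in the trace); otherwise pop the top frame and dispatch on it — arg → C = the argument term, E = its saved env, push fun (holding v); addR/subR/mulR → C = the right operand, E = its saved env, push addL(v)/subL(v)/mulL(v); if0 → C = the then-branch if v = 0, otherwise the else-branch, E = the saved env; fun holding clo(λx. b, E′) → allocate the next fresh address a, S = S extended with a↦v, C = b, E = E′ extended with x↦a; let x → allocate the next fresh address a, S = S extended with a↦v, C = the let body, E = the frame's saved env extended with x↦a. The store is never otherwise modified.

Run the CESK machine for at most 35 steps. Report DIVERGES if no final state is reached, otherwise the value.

Answer: 0

Execution trace:
0. [C=((λw. ((λy. (if0 (y * -2) then y else 0)) -2)) (let x = ((λz. 4) -3) in (let z = 7 in -4))) | E=∅ | S=∅ | K=∅]
1. [C=(λw. ((λy. (if0 (y * -2) then y else 0)) -2)) | E=∅ | S=∅ | K=[arg]]
2. [C=(let x = ((λz. 4) -3) in (let z = 7 in -4)) | E=∅ | S=∅ | K=[fun]]
3. [C=((λz. 4) -3) | E=∅ | S=∅ | K=[let x :: fun]]
4. [C=(λz. 4) | E=∅ | S=∅ | K=[arg :: let x :: fun]]
5. [C=-3 | E=∅ | S=∅ | K=[fun :: let x :: fun]]
6. [C=4 | E={z↦0} | S={0↦-3} | K=[let x :: fun]]
7. [C=(let z = 7 in -4) | E={x↦1} | S={0↦-3, 1↦4} | K=[fun]]
8. [C=7 | E={x↦1} | S={0↦-3, 1↦4} | K=[let z :: fun]]
9. [C=-4 | E={z↦2, x↦1} | S={0↦-3, 1↦4, 2↦7} | K=[fun]]
10. [C=((λy. (if0 (y * -2) then y else 0)) -2) | E={w↦3} | S={0↦-3, 1↦4, 2↦7, 3↦-4} | K=∅]
11. [C=(λy. (if0 (y * -2) then y else 0)) | E={w↦3} | S={0↦-3, 1↦4, 2↦7, 3↦-4} | K=[arg]]
12. [C=-2 | E={w↦3} | S={0↦-3, 1↦4, 2↦7, 3↦-4} | K=[fun]]
13. [C=(if0 (y * -2) then y else 0) | E={y↦4, w↦3} | S={0↦-3, 1↦4, 2↦7, 3↦-4, 4↦-2} | K=∅]
14. [C=(y * -2) | E={y↦4, w↦3} | S={0↦-3, 1↦4, 2↦7, 3↦-4, 4↦-2} | K=[if0]]
15. [C=y | E={y↦4, w↦3} | S={0↦-3, 1↦4, 2↦7, 3↦-4, 4↦-2} | K=[mulR :: if0]]
16. [C=-2 | E={y↦4, w↦3} | S={0↦-3, 1↦4, 2↦7, 3↦-4, 4↦-2} | K=[mulL(-2) :: if0]]
17. [C=0 | E={y↦4, w↦3} | S={0↦-3, 1↦4, 2↦7, 3↦-4, 4↦-2} | K=∅]
→ final value 0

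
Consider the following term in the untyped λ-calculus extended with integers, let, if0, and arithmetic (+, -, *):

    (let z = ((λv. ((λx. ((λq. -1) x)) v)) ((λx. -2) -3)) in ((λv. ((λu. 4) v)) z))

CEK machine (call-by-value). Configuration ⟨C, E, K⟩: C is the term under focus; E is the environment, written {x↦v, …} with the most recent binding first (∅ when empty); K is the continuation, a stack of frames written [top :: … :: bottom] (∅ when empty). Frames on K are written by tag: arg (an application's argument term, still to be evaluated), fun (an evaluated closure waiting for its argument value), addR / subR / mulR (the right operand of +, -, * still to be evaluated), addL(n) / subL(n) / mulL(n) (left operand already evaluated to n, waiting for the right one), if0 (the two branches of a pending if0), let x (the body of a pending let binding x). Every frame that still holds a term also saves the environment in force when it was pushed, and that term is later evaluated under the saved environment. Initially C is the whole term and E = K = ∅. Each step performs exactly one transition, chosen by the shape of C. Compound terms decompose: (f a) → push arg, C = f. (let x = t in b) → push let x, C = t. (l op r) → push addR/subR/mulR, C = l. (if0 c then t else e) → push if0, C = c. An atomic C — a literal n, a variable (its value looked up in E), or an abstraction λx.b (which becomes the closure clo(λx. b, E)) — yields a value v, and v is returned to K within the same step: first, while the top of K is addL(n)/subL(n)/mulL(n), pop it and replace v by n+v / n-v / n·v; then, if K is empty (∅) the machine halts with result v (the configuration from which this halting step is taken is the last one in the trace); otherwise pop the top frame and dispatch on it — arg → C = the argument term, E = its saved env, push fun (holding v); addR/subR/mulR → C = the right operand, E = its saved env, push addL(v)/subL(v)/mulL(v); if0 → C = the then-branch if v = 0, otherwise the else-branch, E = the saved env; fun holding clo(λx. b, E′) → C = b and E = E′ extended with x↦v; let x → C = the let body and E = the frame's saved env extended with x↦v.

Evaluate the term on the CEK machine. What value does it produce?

step 0: <C=(let z = ((λv. ((λx. ((λq. -1) x)) v)) ((λx. -2) -3)) in ((λv. ((λu. 4) v)) z)), E=∅, K=∅>
step 1: <C=((λv. ((λx. ((λq. -1) x)) v)) ((λx. -2) -3)), E=∅, K=[let z]>
step 2: <C=(λv. ((λx. ((λq. -1) x)) v)), E=∅, K=[arg :: let z]>
step 3: <C=((λx. -2) -3), E=∅, K=[fun :: let z]>
step 4: <C=(λx. -2), E=∅, K=[arg :: fun :: let z]>
step 5: <C=-3, E=∅, K=[fun :: fun :: let z]>
step 6: <C=-2, E={x↦-3}, K=[fun :: let z]>
step 7: <C=((λx. ((λq. -1) x)) v), E={v↦-2}, K=[let z]>
step 8: <C=(λx. ((λq. -1) x)), E={v↦-2}, K=[arg :: let z]>
step 9: <C=v, E={v↦-2}, K=[fun :: let z]>
step 10: <C=((λq. -1) x), E={x↦-2, v↦-2}, K=[let z]>
step 11: <C=(λq. -1), E={x↦-2, v↦-2}, K=[arg :: let z]>
step 12: <C=x, E={x↦-2, v↦-2}, K=[fun :: let z]>
step 13: <C=-1, E={q↦-2, x↦-2, v↦-2}, K=[let z]>
step 14: <C=((λv. ((λu. 4) v)) z), E={z↦-1}, K=∅>
step 15: <C=(λv. ((λu. 4) v)), E={z↦-1}, K=[arg]>
step 16: <C=z, E={z↦-1}, K=[fun]>
step 17: <C=((λu. 4) v), E={v↦-1, z↦-1}, K=∅>
step 18: <C=(λu. 4), E={v↦-1, z↦-1}, K=[arg]>
step 19: <C=v, E={v↦-1, z↦-1}, K=[fun]>
step 20: <C=4, E={u↦-1, v↦-1, z↦-1}, K=∅>
→ final value 4

Answer: 4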